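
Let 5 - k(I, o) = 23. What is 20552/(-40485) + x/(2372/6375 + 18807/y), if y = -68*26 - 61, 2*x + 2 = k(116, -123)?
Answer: 2345588610926/4678294254945 ≈ 0.50138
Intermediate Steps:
k(I, o) = -18 (k(I, o) = 5 - 1*23 = 5 - 23 = -18)
x = -10 (x = -1 + (½)*(-18) = -1 - 9 = -10)
y = -1829 (y = -1768 - 61 = -1829)
20552/(-40485) + x/(2372/6375 + 18807/y) = 20552/(-40485) - 10/(2372/6375 + 18807/(-1829)) = 20552*(-1/40485) - 10/(2372*(1/6375) + 18807*(-1/1829)) = -20552/40485 - 10/(2372/6375 - 18807/1829) = -20552/40485 - 10/(-115556237/11659875) = -20552/40485 - 10*(-11659875/115556237) = -20552/40485 + 116598750/115556237 = 2345588610926/4678294254945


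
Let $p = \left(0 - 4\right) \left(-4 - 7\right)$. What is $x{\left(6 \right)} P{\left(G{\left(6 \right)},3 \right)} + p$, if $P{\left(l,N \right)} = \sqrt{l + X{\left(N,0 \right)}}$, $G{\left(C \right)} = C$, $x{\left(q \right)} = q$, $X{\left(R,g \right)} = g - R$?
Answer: $44 + 6 \sqrt{3} \approx 54.392$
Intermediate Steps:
$p = 44$ ($p = \left(-4\right) \left(-11\right) = 44$)
$P{\left(l,N \right)} = \sqrt{l - N}$ ($P{\left(l,N \right)} = \sqrt{l + \left(0 - N\right)} = \sqrt{l - N}$)
$x{\left(6 \right)} P{\left(G{\left(6 \right)},3 \right)} + p = 6 \sqrt{6 - 3} + 44 = 6 \sqrt{3} + 44 = 44 + 6 \sqrt{3}$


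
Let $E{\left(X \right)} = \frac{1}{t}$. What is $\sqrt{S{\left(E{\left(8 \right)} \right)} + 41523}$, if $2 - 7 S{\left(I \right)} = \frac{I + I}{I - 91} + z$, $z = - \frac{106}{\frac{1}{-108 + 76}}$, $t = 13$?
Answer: $\frac{\sqrt{702368119194}}{4137} \approx 202.58$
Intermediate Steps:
$E{\left(X \right)} = \frac{1}{13}$
$z = 3392$ ($z = - \frac{106}{\frac{1}{-32}} = - \frac{106}{- \frac{1}{32}} = \left(-106\right) \left(-32\right) = 3392$)
$S{\left(I \right)} = - \frac{3390}{7} - \frac{2 I}{7 \left(-91 + I\right)}$ ($S{\left(I \right)} = \frac{2}{7} - \frac{\frac{I + I}{I - 91} + 3392}{7} = \frac{2}{7} - \frac{\frac{2 I}{-91 + I} + 3392}{7} = \frac{2}{7} - \frac{3392 + \frac{2 I}{-91 + I}}{7} = \frac{2}{7} - \left(\frac{3392}{7} + \frac{2 I}{7 \left(-91 + I\right)}\right) = - \frac{3390}{7} - \frac{2 I}{7 \left(-91 + I\right)}$)
$\sqrt{S{\left(E{\left(8 \right)} \right)} + 41523} = \sqrt{\frac{2 \left(154245 - \frac{1696}{13}\right)}{7 \left(-91 + \frac{1}{13}\right)} + 41523} = \sqrt{\frac{2 \left(154245 - \frac{1696}{13}\right)}{7 \left(- \frac{1182}{13}\right)} + 41523} = \sqrt{\frac{2}{7} \left(- \frac{13}{1182}\right) \frac{2003489}{13} + 41523} = \sqrt{- \frac{2003489}{4137} + 41523} = \sqrt{\frac{169777162}{4137}} = \frac{\sqrt{702368119194}}{4137}$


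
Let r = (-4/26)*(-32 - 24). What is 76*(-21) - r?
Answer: -20860/13 ≈ -1604.6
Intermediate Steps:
r = 112/13 (r = -4*1/26*(-56) = -2/13*(-56) = 112/13 ≈ 8.6154)
76*(-21) - r = 76*(-21) - 1*112/13 = -1596 - 112/13 = -20860/13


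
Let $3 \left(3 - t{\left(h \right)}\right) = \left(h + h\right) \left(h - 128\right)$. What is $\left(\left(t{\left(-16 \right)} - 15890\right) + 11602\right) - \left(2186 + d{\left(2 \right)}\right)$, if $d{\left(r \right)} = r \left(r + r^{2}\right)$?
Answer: $-8019$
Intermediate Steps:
$t{\left(h \right)} = 3 - \frac{2 h \left(-128 + h\right)}{3}$ ($t{\left(h \right)} = 3 - \frac{\left(h + h\right) \left(h - 128\right)}{3} = 3 - \frac{2 h \left(-128 + h\right)}{3}$)
$\left(\left(t{\left(-16 \right)} - 15890\right) + 11602\right) - \left(2186 + d{\left(2 \right)}\right) = \left(\left(\left(3 - \frac{2 \left(-16\right)^{2}}{3} + \frac{256}{3} \left(-16\right)\right) - 15890\right) + 11602\right) - \left(2186 + 2^{2} \left(1 + 2\right)\right) = \left(\left(\left(3 - \frac{512}{3} - \frac{4096}{3}\right) - 15890\right) + 11602\right) - \left(2186 + 4 \cdot 3\right) = \left(\left(\left(3 - \frac{512}{3} - \frac{4096}{3}\right) - 15890\right) + 11602\right) - 2198 = \left(\left(-1533 - 15890\right) + 11602\right) - 2198 = \left(-17423 + 11602\right) - 2198 = -5821 - 2198 = -8019$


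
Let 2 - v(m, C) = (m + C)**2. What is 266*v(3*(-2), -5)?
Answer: -31654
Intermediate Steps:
v(m, C) = 2 - (C + m)**2 (v(m, C) = 2 - (m + C)**2 = 2 - (C + m)**2)
266*v(3*(-2), -5) = 266*(2 - (-5 + 3*(-2))**2) = 266*(2 - (-5 - 6)**2) = 266*(2 - 1*(-11)**2) = 266*(2 - 1*121) = 266*(2 - 121) = 266*(-119) = -31654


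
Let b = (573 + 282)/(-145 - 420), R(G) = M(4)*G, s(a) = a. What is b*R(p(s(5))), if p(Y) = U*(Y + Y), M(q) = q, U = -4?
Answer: 27360/113 ≈ 242.12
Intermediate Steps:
p(Y) = -8*Y (p(Y) = -4*(Y + Y) = -8*Y)
R(G) = 4*G
b = -171/113 (b = 855/(-565) = 855*(-1/565) = -171/113 ≈ -1.5133)
b*R(p(s(5))) = -684*(-8*5)/113 = -684*(-40)/113 = -171/113*(-160) = 27360/113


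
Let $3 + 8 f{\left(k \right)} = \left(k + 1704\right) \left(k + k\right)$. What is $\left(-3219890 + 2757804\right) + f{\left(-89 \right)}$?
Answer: $- \frac{3984161}{8} \approx -4.9802 \cdot 10^{5}$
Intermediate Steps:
$f{\left(k \right)} = - \frac{3}{8} + \frac{k \left(1704 + k\right)}{4}$ ($f{\left(k \right)} = - \frac{3}{8} + \frac{\left(k + 1704\right) \left(k + k\right)}{8} = - \frac{3}{8} + \frac{\left(1704 + k\right) 2 k}{8} = - \frac{3}{8} + \frac{2 k \left(1704 + k\right)}{8} = - \frac{3}{8} + \frac{k \left(1704 + k\right)}{4}$)
$\left(-3219890 + 2757804\right) + f{\left(-89 \right)} = \left(-3219890 + 2757804\right) + \left(- \frac{3}{8} + 426 \left(-89\right) + \frac{\left(-89\right)^{2}}{4}\right) = -462086 - \frac{287473}{8} = - \frac{3984161}{8}$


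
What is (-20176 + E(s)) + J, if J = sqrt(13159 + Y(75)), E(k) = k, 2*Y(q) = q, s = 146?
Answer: -20030 + sqrt(52786)/2 ≈ -19915.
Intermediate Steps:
Y(q) = q/2
J = sqrt(52786)/2 (J = sqrt(13159 + (1/2)*75) = sqrt(13159 + 75/2) = sqrt(26393/2) = sqrt(52786)/2 ≈ 114.88)
(-20176 + E(s)) + J = (-20176 + 146) + sqrt(52786)/2 = -20030 + sqrt(52786)/2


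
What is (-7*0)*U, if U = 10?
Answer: 0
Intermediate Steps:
(-7*0)*U = -7*0*10 = 0*10 = 0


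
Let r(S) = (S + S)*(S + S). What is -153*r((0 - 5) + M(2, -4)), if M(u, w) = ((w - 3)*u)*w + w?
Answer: -1351908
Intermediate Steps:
M(u, w) = w + u*w*(-3 + w) (M(u, w) = ((-3 + w)*u)*w + w = (u*(-3 + w))*w + w = u*w*(-3 + w) + w = w + u*w*(-3 + w))
r(S) = 4*S² (r(S) = (2*S)*(2*S) = 4*S²)
-153*r((0 - 5) + M(2, -4)) = -612*((0 - 5) - 4*(1 - 3*2 + 2*(-4)))² = -612*(-5 - 4*(1 - 6 - 8))² = -612*(-5 - 4*(-13))² = -612*(-5 + 52)² = -612*47² = -612*2209 = -153*8836 = -1351908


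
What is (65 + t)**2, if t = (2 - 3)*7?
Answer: 3364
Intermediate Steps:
t = -7 (t = -1*7 = -7)
(65 + t)**2 = (65 - 7)**2 = 58**2 = 3364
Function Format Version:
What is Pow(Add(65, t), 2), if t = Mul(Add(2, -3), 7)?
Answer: 3364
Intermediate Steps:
t = -7 (t = Mul(-1, 7) = -7)
Pow(Add(65, t), 2) = Pow(Add(65, -7), 2) = Pow(58, 2) = 3364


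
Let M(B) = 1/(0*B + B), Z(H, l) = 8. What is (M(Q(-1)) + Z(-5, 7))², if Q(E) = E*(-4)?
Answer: 1089/16 ≈ 68.063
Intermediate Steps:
Q(E) = -4*E
M(B) = 1/B (M(B) = 1/(0 + B) = 1/B)
(M(Q(-1)) + Z(-5, 7))² = (1/(-4*(-1)) + 8)² = (1/4 + 8)² = (¼ + 8)² = (33/4)² = 1089/16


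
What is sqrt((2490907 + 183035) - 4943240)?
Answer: I*sqrt(2269298) ≈ 1506.4*I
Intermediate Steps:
sqrt((2490907 + 183035) - 4943240) = sqrt(2673942 - 4943240) = sqrt(-2269298) = I*sqrt(2269298)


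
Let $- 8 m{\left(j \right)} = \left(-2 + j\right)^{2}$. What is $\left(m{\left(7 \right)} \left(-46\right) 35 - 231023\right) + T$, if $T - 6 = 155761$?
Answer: $- \frac{280899}{4} \approx -70225.0$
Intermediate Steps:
$T = 155767$ ($T = 6 + 155761 = 155767$)
$m{\left(j \right)} = - \frac{\left(-2 + j\right)^{2}}{8}$
$\left(m{\left(7 \right)} \left(-46\right) 35 - 231023\right) + T = \left(- \frac{\left(-2 + 7\right)^{2}}{8} \left(-46\right) 35 - 231023\right) + 155767 = \left(- \frac{5^{2}}{8} \left(-46\right) 35 - 231023\right) + 155767 = \left(\left(- \frac{1}{8}\right) 25 \left(-46\right) 35 - 231023\right) + 155767 = \left(\left(- \frac{25}{8}\right) \left(-46\right) 35 - 231023\right) + 155767 = \left(\frac{575}{4} \cdot 35 - 231023\right) + 155767 = \left(\frac{20125}{4} - 231023\right) + 155767 = - \frac{903967}{4} + 155767 = - \frac{280899}{4}$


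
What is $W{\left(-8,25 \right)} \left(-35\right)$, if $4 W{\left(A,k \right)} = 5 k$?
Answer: $- \frac{4375}{4} \approx -1093.8$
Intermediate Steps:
$W{\left(A,k \right)} = \frac{5 k}{4}$
$W{\left(-8,25 \right)} \left(-35\right) = \frac{5}{4} \cdot 25 \left(-35\right) = \frac{125}{4} \left(-35\right) = - \frac{4375}{4}$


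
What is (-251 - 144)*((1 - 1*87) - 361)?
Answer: 176565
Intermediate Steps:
(-251 - 144)*((1 - 1*87) - 361) = -395*((1 - 87) - 361) = -395*(-86 - 361) = -395*(-447) = 176565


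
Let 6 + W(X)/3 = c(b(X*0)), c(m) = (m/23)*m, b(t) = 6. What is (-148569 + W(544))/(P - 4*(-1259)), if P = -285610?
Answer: 488199/921886 ≈ 0.52957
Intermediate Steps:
c(m) = m²/23 (c(m) = (m*(1/23))*m = (m/23)*m = m²/23)
W(X) = -306/23 (W(X) = -18 + 3*((1/23)*6²) = -18 + 3*((1/23)*36) = -18 + 3*(36/23) = -18 + 108/23 = -306/23)
(-148569 + W(544))/(P - 4*(-1259)) = (-148569 - 306/23)/(-285610 - 4*(-1259)) = -3417393/(23*(-285610 + 5036)) = -3417393/23/(-280574) = -3417393/23*(-1/280574) = 488199/921886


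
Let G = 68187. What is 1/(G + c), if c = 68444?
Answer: 1/136631 ≈ 7.3190e-6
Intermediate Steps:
1/(G + c) = 1/(68187 + 68444) = 1/136631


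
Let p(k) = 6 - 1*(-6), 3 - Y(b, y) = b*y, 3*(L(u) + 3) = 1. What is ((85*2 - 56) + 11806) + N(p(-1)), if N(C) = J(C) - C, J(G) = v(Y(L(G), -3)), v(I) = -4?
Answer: 11904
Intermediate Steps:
L(u) = -8/3 (L(u) = -3 + (⅓)*1 = -3 + ⅓ = -8/3)
Y(b, y) = 3 - b*y
p(k) = 12 (p(k) = 6 + 6 = 12)
J(G) = -4
N(C) = -4 - C
((85*2 - 56) + 11806) + N(p(-1)) = ((85*2 - 56) + 11806) + (-4 - 1*12) = ((170 - 56) + 11806) + (-4 - 12) = (114 + 11806) - 16 = 11920 - 16 = 11904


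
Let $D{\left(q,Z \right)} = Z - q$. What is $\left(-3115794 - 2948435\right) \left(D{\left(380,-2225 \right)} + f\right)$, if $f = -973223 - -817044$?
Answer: $962902537536$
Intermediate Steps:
$f = -156179$ ($f = -973223 + 817044 = -156179$)
$\left(-3115794 - 2948435\right) \left(D{\left(380,-2225 \right)} + f\right) = \left(-3115794 - 2948435\right) \left(\left(-2225 - 380\right) - 156179\right) = - 6064229 \left(\left(-2225 - 380\right) - 156179\right) = - 6064229 \left(-2605 - 156179\right) = \left(-6064229\right) \left(-158784\right) = 962902537536$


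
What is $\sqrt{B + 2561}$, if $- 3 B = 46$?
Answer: $\frac{\sqrt{22911}}{3} \approx 50.455$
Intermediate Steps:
$B = - \frac{46}{3}$ ($B = \left(- \frac{1}{3}\right) 46 = - \frac{46}{3} \approx -15.333$)
$\sqrt{B + 2561} = \sqrt{- \frac{46}{3} + 2561} = \sqrt{\frac{7637}{3}} = \frac{\sqrt{22911}}{3}$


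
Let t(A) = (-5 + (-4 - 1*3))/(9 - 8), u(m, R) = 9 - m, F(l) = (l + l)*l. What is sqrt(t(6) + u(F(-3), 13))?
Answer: I*sqrt(21) ≈ 4.5826*I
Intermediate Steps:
F(l) = 2*l**2 (F(l) = (2*l)*l = 2*l**2)
t(A) = -12 (t(A) = (-5 + (-4 - 3))/1 = (-5 - 7)*1 = -12*1 = -12)
sqrt(t(6) + u(F(-3), 13)) = sqrt(-12 + (9 - 2*(-3)**2)) = sqrt(-12 + (9 - 2*9)) = sqrt(-12 + (9 - 1*18)) = sqrt(-12 + (9 - 18)) = sqrt(-12 - 9) = sqrt(-21) = I*sqrt(21)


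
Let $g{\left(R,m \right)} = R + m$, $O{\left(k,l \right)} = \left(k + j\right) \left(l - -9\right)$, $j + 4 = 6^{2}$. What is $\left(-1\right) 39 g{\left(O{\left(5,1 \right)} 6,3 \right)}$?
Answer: $-86697$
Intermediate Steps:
$j = 32$ ($j = -4 + 6^{2} = -4 + 36 = 32$)
$O{\left(k,l \right)} = \left(9 + l\right) \left(32 + k\right)$ ($O{\left(k,l \right)} = \left(k + 32\right) \left(l - -9\right) = \left(32 + k\right) \left(l + 9\right) = \left(32 + k\right) \left(9 + l\right) = \left(9 + l\right) \left(32 + k\right)$)
$\left(-1\right) 39 g{\left(O{\left(5,1 \right)} 6,3 \right)} = \left(-1\right) 39 \left(\left(288 + 9 \cdot 5 + 32 \cdot 1 + 5 \cdot 1\right) 6 + 3\right) = - 39 \left(\left(288 + 45 + 32 + 5\right) 6 + 3\right) = - 39 \left(370 \cdot 6 + 3\right) = - 39 \left(2220 + 3\right) = \left(-39\right) 2223 = -86697$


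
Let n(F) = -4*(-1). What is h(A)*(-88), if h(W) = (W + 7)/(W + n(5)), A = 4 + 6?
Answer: -748/7 ≈ -106.86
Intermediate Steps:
A = 10
n(F) = 4
h(W) = (7 + W)/(4 + W) (h(W) = (W + 7)/(W + 4) = (7 + W)/(4 + W))
h(A)*(-88) = ((7 + 10)/(4 + 10))*(-88) = (17/14)*(-88) = -748/7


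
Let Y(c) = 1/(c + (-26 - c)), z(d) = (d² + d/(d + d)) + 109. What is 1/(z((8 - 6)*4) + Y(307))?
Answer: 13/2255 ≈ 0.0057650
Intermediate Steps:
z(d) = 219/2 + d² (z(d) = (d² + d/((2*d))) + 109 = (d² + (1/(2*d))*d) + 109 = (d² + ½) + 109 = (½ + d²) + 109 = 219/2 + d²)
Y(c) = -1/26 (Y(c) = 1/(-26) = -1/26)
1/(z((8 - 6)*4) + Y(307)) = 1/((219/2 + ((8 - 6)*4)²) - 1/26) = 1/((219/2 + (2*4)²) - 1/26) = 1/((219/2 + 8²) - 1/26) = 1/((219/2 + 64) - 1/26) = 1/(347/2 - 1/26) = 1/(2255/13) = 13/2255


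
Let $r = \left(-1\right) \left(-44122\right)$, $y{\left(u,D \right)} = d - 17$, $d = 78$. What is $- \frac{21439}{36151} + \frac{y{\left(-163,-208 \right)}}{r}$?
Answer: $- \frac{943726347}{1595054422} \approx -0.59166$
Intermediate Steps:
$y{\left(u,D \right)} = 61$ ($y{\left(u,D \right)} = 78 - 17 = 61$)
$r = 44122$
$- \frac{21439}{36151} + \frac{y{\left(-163,-208 \right)}}{r} = - \frac{21439}{36151} + \frac{61}{44122} = - \frac{943726347}{1595054422}$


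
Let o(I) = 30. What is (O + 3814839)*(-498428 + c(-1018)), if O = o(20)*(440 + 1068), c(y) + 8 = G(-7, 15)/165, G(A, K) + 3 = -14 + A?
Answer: -105820159385052/55 ≈ -1.9240e+12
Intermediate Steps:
G(A, K) = -17 + A (G(A, K) = -3 + (-14 + A) = -17 + A)
c(y) = -448/55 (c(y) = -8 + (-17 - 7)/165 = -8 - 24*1/165 = -8 - 8/55 = -448/55)
O = 45240 (O = 30*(440 + 1068) = 30*1508 = 45240)
(O + 3814839)*(-498428 + c(-1018)) = (45240 + 3814839)*(-498428 - 448/55) = 3860079*(-27413988/55) = -105820159385052/55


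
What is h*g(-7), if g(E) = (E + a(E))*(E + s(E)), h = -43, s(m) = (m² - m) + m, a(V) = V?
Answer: 25284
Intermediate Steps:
s(m) = m²
g(E) = 2*E*(E + E²) (g(E) = (E + E)*(E + E²) = (2*E)*(E + E²) = 2*E*(E + E²))
h*g(-7) = -86*(-7)²*(1 - 7) = -86*49*(-6) = -43*(-588) = 25284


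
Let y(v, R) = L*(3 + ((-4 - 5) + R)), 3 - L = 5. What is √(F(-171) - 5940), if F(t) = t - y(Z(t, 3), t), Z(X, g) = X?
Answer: I*√6465 ≈ 80.405*I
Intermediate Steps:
L = -2 (L = 3 - 1*5 = 3 - 5 = -2)
y(v, R) = 12 - 2*R (y(v, R) = -2*(3 + ((-4 - 5) + R)) = -2*(3 + (-9 + R)) = -2*(-6 + R) = 12 - 2*R)
F(t) = -12 + 3*t (F(t) = t - (12 - 2*t) = t + (-12 + 2*t) = -12 + 3*t)
√(F(-171) - 5940) = √((-12 + 3*(-171)) - 5940) = √((-12 - 513) - 5940) = √(-525 - 5940) = √(-6465) = I*√6465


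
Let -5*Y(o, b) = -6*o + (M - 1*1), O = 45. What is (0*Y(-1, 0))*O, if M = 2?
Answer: 0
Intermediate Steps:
Y(o, b) = -⅕ + 6*o/5 (Y(o, b) = -(-6*o + (2 - 1*1))/5 = -(-6*o + (2 - 1))/5 = -(-6*o + 1)/5 = -(1 - 6*o)/5 = -⅕ + 6*o/5)
(0*Y(-1, 0))*O = (0*(-⅕ + (6/5)*(-1)))*45 = (0*(-⅕ - 6/5))*45 = (0*(-7/5))*45 = 0*45 = 0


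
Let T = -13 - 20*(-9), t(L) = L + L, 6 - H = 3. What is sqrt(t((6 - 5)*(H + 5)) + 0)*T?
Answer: 668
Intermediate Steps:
H = 3 (H = 6 - 1*3 = 6 - 3 = 3)
t(L) = 2*L
T = 167 (T = -13 + 180 = 167)
sqrt(t((6 - 5)*(H + 5)) + 0)*T = sqrt(2*((6 - 5)*(3 + 5)) + 0)*167 = sqrt(2*(1*8) + 0)*167 = sqrt(2*8 + 0)*167 = sqrt(16 + 0)*167 = sqrt(16)*167 = 4*167 = 668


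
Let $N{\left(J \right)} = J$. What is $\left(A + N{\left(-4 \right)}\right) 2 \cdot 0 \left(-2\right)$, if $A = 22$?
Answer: $0$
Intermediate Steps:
$\left(A + N{\left(-4 \right)}\right) 2 \cdot 0 \left(-2\right) = \left(22 - 4\right) 2 \cdot 0 \left(-2\right) = 18 \cdot 0 \left(-2\right) = 18 \cdot 0 = 0$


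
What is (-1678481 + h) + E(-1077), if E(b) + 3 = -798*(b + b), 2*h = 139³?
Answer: 2766435/2 ≈ 1.3832e+6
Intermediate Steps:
h = 2685619/2 (h = (½)*139³ = (½)*2685619 = 2685619/2 ≈ 1.3428e+6)
E(b) = -3 - 1596*b (E(b) = -3 - 798*(b + b) = -3 - 1596*b)
(-1678481 + h) + E(-1077) = (-1678481 + 2685619/2) + (-3 - 1596*(-1077)) = -671343/2 + (-3 + 1718892) = -671343/2 + 1718889 = 2766435/2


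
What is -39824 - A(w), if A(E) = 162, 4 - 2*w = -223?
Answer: -39986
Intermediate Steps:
w = 227/2 (w = 2 - ½*(-223) = 2 + 223/2 = 227/2 ≈ 113.50)
-39824 - A(w) = -39824 - 1*162 = -39824 - 162 = -39986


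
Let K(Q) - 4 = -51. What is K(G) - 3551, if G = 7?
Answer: -3598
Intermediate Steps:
K(Q) = -47 (K(Q) = 4 - 51 = -47)
K(G) - 3551 = -47 - 3551 = -3598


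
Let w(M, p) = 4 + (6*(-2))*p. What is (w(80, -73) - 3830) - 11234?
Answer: -14184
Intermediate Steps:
w(M, p) = 4 - 12*p
(w(80, -73) - 3830) - 11234 = ((4 - 12*(-73)) - 3830) - 11234 = ((4 + 876) - 3830) - 11234 = (880 - 3830) - 11234 = -2950 - 11234 = -14184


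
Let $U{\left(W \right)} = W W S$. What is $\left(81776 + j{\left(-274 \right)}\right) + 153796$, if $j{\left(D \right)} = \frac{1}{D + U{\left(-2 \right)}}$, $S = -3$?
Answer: $\frac{67373591}{286} \approx 2.3557 \cdot 10^{5}$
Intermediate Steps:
$U{\left(W \right)} = - 3 W^{2}$ ($U{\left(W \right)} = W W \left(-3\right) = W^{2} \left(-3\right) = - 3 W^{2}$)
$j{\left(D \right)} = \frac{1}{-12 + D}$ ($j{\left(D \right)} = \frac{1}{D - 3 \left(-2\right)^{2}} = \frac{1}{D - 12} = \frac{1}{-12 + D}$)
$\left(81776 + j{\left(-274 \right)}\right) + 153796 = \left(81776 + \frac{1}{-12 - 274}\right) + 153796 = \left(81776 + \frac{1}{-286}\right) + 153796 = \left(81776 - \frac{1}{286}\right) + 153796 = \frac{23387935}{286} + 153796 = \frac{67373591}{286}$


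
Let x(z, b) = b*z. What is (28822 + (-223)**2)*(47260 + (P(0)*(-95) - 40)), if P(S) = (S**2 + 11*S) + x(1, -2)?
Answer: 3724102910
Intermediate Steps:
P(S) = -2 + S**2 + 11*S (P(S) = (S**2 + 11*S) - 2*1 = (S**2 + 11*S) - 2 = -2 + S**2 + 11*S)
(28822 + (-223)**2)*(47260 + (P(0)*(-95) - 40)) = (28822 + (-223)**2)*(47260 + ((-2 + 0**2 + 11*0)*(-95) - 40)) = (28822 + 49729)*(47260 + ((-2 + 0 + 0)*(-95) - 40)) = 78551*(47260 + (-2*(-95) - 40)) = 78551*(47260 + (190 - 40)) = 78551*(47260 + 150) = 78551*47410 = 3724102910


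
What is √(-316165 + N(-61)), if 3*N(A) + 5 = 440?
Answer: 2*I*√79005 ≈ 562.16*I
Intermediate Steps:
N(A) = 145 (N(A) = -5/3 + (⅓)*440 = -5/3 + 440/3 = 145)
√(-316165 + N(-61)) = √(-316165 + 145) = √(-316020) = 2*I*√79005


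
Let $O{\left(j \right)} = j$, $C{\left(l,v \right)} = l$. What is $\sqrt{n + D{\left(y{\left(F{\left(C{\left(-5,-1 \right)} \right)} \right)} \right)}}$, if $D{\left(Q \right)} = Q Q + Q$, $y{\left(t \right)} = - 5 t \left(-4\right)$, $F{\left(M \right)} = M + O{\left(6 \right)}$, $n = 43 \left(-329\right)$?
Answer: $i \sqrt{13727} \approx 117.16 i$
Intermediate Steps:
$n = -14147$
$F{\left(M \right)} = 6 + M$ ($F{\left(M \right)} = M + 6 = 6 + M$)
$y{\left(t \right)} = 20 t$
$D{\left(Q \right)} = Q + Q^{2}$ ($D{\left(Q \right)} = Q^{2} + Q = Q + Q^{2}$)
$\sqrt{n + D{\left(y{\left(F{\left(C{\left(-5,-1 \right)} \right)} \right)} \right)}} = \sqrt{-14147 + 20 \left(6 - 5\right) \left(1 + 20 \left(6 - 5\right)\right)} = \sqrt{-14147 + 20 \cdot 1 \left(1 + 20 \cdot 1\right)} = \sqrt{-14147 + 20 \left(1 + 20\right)} = \sqrt{-14147 + 20 \cdot 21} = \sqrt{-14147 + 420} = \sqrt{-13727} = i \sqrt{13727}$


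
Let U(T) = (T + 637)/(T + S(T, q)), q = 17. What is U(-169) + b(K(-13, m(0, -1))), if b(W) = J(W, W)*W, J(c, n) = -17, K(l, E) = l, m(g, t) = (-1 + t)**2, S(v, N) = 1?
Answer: 3055/14 ≈ 218.21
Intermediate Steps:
b(W) = -17*W
U(T) = (637 + T)/(1 + T) (U(T) = (T + 637)/(T + 1) = (637 + T)/(1 + T))
U(-169) + b(K(-13, m(0, -1))) = (637 - 169)/(1 - 169) - 17*(-13) = 468/(-168) + 221 = -1/168*468 + 221 = -39/14 + 221 = 3055/14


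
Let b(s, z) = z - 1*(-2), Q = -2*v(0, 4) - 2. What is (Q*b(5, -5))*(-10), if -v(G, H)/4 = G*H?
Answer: -60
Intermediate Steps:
v(G, H) = -4*G*H
Q = -2 (Q = -(-8)*0*4 - 2 = -2*0 - 2 = 0 - 2 = -2)
b(s, z) = 2 + z (b(s, z) = z + 2 = 2 + z)
(Q*b(5, -5))*(-10) = -2*(2 - 5)*(-10) = -2*(-3)*(-10) = 6*(-10) = -60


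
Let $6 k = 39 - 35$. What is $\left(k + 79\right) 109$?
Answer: $\frac{26051}{3} \approx 8683.7$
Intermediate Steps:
$k = \frac{2}{3}$ ($k = \frac{39 - 35}{6} = \frac{1}{6} \cdot 4 = \frac{2}{3} \approx 0.66667$)
$\left(k + 79\right) 109 = \left(\frac{2}{3} + 79\right) 109 = \frac{239}{3} \cdot 109 = \frac{26051}{3}$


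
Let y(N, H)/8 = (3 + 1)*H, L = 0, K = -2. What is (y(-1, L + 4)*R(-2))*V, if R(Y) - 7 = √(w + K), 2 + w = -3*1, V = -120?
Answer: -107520 - 15360*I*√7 ≈ -1.0752e+5 - 40639.0*I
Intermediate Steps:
w = -5 (w = -2 - 3*1 = -2 - 3 = -5)
R(Y) = 7 + I*√7 (R(Y) = 7 + √(-5 - 2) = 7 + √(-7) = 7 + I*√7)
y(N, H) = 32*H (y(N, H) = 8*((3 + 1)*H) = 8*(4*H) = 32*H)
(y(-1, L + 4)*R(-2))*V = ((32*(0 + 4))*(7 + I*√7))*(-120) = ((32*4)*(7 + I*√7))*(-120) = (128*(7 + I*√7))*(-120) = (896 + 128*I*√7)*(-120) = -107520 - 15360*I*√7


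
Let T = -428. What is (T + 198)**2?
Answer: 52900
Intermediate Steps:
(T + 198)**2 = (-428 + 198)**2 = (-230)**2 = 52900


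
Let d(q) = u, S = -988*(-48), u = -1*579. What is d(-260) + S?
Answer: 46845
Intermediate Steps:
u = -579
S = 47424
d(q) = -579
d(-260) + S = -579 + 47424 = 46845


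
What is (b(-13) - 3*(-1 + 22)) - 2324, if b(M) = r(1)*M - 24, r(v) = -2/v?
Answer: -2385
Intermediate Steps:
b(M) = -24 - 2*M (b(M) = (-2/1)*M - 24 = (-2*1)*M - 24 = -2*M - 24 = -24 - 2*M)
(b(-13) - 3*(-1 + 22)) - 2324 = ((-24 - 2*(-13)) - 3*(-1 + 22)) - 2324 = ((-24 + 26) - 3*21) - 2324 = (2 - 63) - 2324 = -61 - 2324 = -2385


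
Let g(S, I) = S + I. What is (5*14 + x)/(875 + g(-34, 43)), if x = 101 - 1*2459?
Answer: -44/17 ≈ -2.5882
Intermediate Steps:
g(S, I) = I + S
x = -2358 (x = 101 - 2459 = -2358)
(5*14 + x)/(875 + g(-34, 43)) = (5*14 - 2358)/(875 + (43 - 34)) = (70 - 2358)/(875 + 9) = -2288/884 = -2288*1/884 = -44/17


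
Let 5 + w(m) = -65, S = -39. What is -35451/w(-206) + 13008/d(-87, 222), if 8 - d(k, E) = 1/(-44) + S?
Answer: 113412759/144830 ≈ 783.08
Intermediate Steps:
w(m) = -70 (w(m) = -5 - 65 = -70)
d(k, E) = 2069/44 (d(k, E) = 8 - (1/(-44) - 39) = 8 - (-1/44 - 39) = 8 - 1*(-1717/44) = 8 + 1717/44 = 2069/44)
-35451/w(-206) + 13008/d(-87, 222) = -35451/(-70) + 13008/(2069/44) = -35451*(-1/70) + 13008*(44/2069) = 35451/70 + 572352/2069 = 113412759/144830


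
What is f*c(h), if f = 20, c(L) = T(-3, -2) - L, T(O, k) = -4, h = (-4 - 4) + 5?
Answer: -20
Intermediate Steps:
h = -3 (h = -8 + 5 = -3)
c(L) = -4 - L
f*c(h) = 20*(-4 - 1*(-3)) = 20*(-4 + 3) = 20*(-1) = -20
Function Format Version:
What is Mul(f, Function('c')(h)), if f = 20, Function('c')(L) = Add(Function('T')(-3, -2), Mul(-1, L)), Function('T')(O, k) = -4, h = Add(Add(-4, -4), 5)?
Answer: -20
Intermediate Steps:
h = -3 (h = Add(-8, 5) = -3)
Function('c')(L) = Add(-4, Mul(-1, L))
Mul(f, Function('c')(h)) = Mul(20, Add(-4, Mul(-1, -3))) = Mul(20, Add(-4, 3)) = Mul(20, -1) = -20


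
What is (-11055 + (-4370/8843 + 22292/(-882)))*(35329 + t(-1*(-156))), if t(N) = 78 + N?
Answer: -1536761557447919/3899763 ≈ -3.9407e+8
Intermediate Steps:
(-11055 + (-4370/8843 + 22292/(-882)))*(35329 + t(-1*(-156))) = (-11055 + (-4370/8843 + 22292/(-882)))*(35329 + (78 - 1*(-156))) = (-11055 + (-4370*1/8843 + 22292*(-1/882)))*(35329 + (78 + 156)) = (-11055 + (-4370/8843 - 11146/441))*(35329 + 234) = (-11055 - 100491248/3899763)*35563 = -43212371213/3899763*35563 = -1536761557447919/3899763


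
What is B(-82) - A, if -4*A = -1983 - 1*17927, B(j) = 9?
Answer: -9937/2 ≈ -4968.5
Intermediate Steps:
A = 9955/2 (A = -(-1983 - 1*17927)/4 = -(-1983 - 17927)/4 = -1/4*(-19910) = 9955/2 ≈ 4977.5)
B(-82) - A = 9 - 1*9955/2 = 9 - 9955/2 = -9937/2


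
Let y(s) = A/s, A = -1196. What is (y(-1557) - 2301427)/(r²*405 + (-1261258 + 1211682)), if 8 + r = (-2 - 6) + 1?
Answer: -3583320643/64691793 ≈ -55.391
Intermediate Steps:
r = -15 (r = -8 + ((-2 - 6) + 1) = -8 + (-8 + 1) = -8 - 7 = -15)
y(s) = -1196/s
(y(-1557) - 2301427)/(r²*405 + (-1261258 + 1211682)) = (-1196/(-1557) - 2301427)/((-15)²*405 + (-1261258 + 1211682)) = (-1196*(-1/1557) - 2301427)/(225*405 - 49576) = (1196/1557 - 2301427)/(91125 - 49576) = -3583320643/1557/41549 = -3583320643/1557*1/41549 = -3583320643/64691793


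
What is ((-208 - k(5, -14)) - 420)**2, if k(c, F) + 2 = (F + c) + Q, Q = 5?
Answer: 386884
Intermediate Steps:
k(c, F) = 3 + F + c (k(c, F) = -2 + ((F + c) + 5) = -2 + (5 + F + c) = 3 + F + c)
((-208 - k(5, -14)) - 420)**2 = ((-208 - (3 - 14 + 5)) - 420)**2 = ((-208 - 1*(-6)) - 420)**2 = ((-208 + 6) - 420)**2 = (-202 - 420)**2 = (-622)**2 = 386884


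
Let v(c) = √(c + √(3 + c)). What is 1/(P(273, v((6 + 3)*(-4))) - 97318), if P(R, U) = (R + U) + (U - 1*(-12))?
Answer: -1/(97033 - 2*√(-36 + I*√33)) ≈ -1.0306e-5 - 1.2786e-9*I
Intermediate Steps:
P(R, U) = 12 + R + 2*U (P(R, U) = (R + U) + (U + 12) = (R + U) + (12 + U) = 12 + R + 2*U)
1/(P(273, v((6 + 3)*(-4))) - 97318) = 1/((12 + 273 + 2*√((6 + 3)*(-4) + √(3 + (6 + 3)*(-4)))) - 97318) = 1/((12 + 273 + 2*√(9*(-4) + √(3 + 9*(-4)))) - 97318) = 1/((12 + 273 + 2*√(-36 + √(3 - 36))) - 97318) = 1/((12 + 273 + 2*√(-36 + √(-33))) - 97318) = 1/((12 + 273 + 2*√(-36 + I*√33)) - 97318) = 1/((285 + 2*√(-36 + I*√33)) - 97318) = 1/(-97033 + 2*√(-36 + I*√33))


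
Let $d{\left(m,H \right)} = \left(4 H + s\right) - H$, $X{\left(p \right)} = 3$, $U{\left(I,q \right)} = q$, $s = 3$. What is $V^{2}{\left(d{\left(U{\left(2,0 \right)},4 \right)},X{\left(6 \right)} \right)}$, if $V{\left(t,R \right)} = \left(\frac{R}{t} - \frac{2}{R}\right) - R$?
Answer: $\frac{2704}{225} \approx 12.018$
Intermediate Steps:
$d{\left(m,H \right)} = 3 + 3 H$ ($d{\left(m,H \right)} = \left(4 H + 3\right) - H = \left(3 + 4 H\right) - H = 3 + 3 H$)
$V{\left(t,R \right)} = - R - \frac{2}{R} + \frac{R}{t}$ ($V{\left(t,R \right)} = \left(- \frac{2}{R} + \frac{R}{t}\right) - R = - R - \frac{2}{R} + \frac{R}{t}$)
$V^{2}{\left(d{\left(U{\left(2,0 \right)},4 \right)},X{\left(6 \right)} \right)} = \left(\left(-1\right) 3 - \frac{2}{3} + \frac{3}{3 + 3 \cdot 4}\right)^{2} = \left(-3 - \frac{2}{3} + \frac{3}{3 + 12}\right)^{2} = \left(-3 - \frac{2}{3} + \frac{3}{15}\right)^{2} = \left(-3 - \frac{2}{3} + 3 \cdot \frac{1}{15}\right)^{2} = \left(-3 - \frac{2}{3} + \frac{1}{5}\right)^{2} = \left(- \frac{52}{15}\right)^{2} = \frac{2704}{225}$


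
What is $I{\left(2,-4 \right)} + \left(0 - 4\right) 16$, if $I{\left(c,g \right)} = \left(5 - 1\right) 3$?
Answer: $-52$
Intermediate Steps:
$I{\left(c,g \right)} = 12$ ($I{\left(c,g \right)} = 4 \cdot 3 = 12$)
$I{\left(2,-4 \right)} + \left(0 - 4\right) 16 = 12 + \left(0 - 4\right) 16 = 12 - 64 = -52$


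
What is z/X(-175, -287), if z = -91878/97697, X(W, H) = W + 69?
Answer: 45939/5177941 ≈ 0.0088721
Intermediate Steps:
X(W, H) = 69 + W
z = -91878/97697 (z = -91878*1/97697 = -91878/97697 ≈ -0.94044)
z/X(-175, -287) = -91878/(97697*(69 - 175)) = -91878/97697/(-106) = -91878/97697*(-1/106) = 45939/5177941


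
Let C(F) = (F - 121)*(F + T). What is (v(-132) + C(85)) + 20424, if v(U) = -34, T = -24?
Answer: 18194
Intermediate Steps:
C(F) = (-121 + F)*(-24 + F) (C(F) = (F - 121)*(F - 24) = (-121 + F)*(-24 + F))
(v(-132) + C(85)) + 20424 = (-34 + (2904 + 85**2 - 145*85)) + 20424 = (-34 + (2904 + 7225 - 12325)) + 20424 = (-34 - 2196) + 20424 = -2230 + 20424 = 18194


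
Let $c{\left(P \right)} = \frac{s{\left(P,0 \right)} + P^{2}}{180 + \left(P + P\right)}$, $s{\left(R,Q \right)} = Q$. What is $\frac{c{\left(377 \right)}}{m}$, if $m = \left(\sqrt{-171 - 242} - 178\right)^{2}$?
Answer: $\frac{142129}{934 \left(178 - i \sqrt{413}\right)^{2}} \approx 0.004619 + 0.0010686 i$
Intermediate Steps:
$m = \left(-178 + i \sqrt{413}\right)^{2}$ ($m = \left(\sqrt{-413} - 178\right)^{2} = \left(i \sqrt{413} - 178\right)^{2} = \left(-178 + i \sqrt{413}\right)^{2} \approx 31271.0 - 7234.8 i$)
$c{\left(P \right)} = \frac{P^{2}}{180 + 2 P}$ ($c{\left(P \right)} = \frac{0 + P^{2}}{180 + \left(P + P\right)} = \frac{P^{2}}{180 + 2 P}$)
$\frac{c{\left(377 \right)}}{m} = \frac{\frac{1}{2} \cdot 377^{2} \frac{1}{90 + 377}}{\left(178 - i \sqrt{413}\right)^{2}} = \frac{\frac{1}{2} \cdot 142129 \cdot \frac{1}{467}}{\left(178 - i \sqrt{413}\right)^{2}} = \frac{142129}{934 \left(178 - i \sqrt{413}\right)^{2}}$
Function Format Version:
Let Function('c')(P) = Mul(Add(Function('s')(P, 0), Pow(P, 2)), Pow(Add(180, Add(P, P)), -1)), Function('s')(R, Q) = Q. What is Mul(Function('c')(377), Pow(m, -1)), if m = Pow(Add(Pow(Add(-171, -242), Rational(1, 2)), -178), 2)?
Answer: Mul(Rational(142129, 934), Pow(Add(178, Mul(-1, I, Pow(413, Rational(1, 2)))), -2)) ≈ Add(0.0046190, Mul(0.0010686, I))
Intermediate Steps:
m = Pow(Add(-178, Mul(I, Pow(413, Rational(1, 2)))), 2) (m = Pow(Add(Pow(-413, Rational(1, 2)), -178), 2) = Pow(Add(Mul(I, Pow(413, Rational(1, 2))), -178), 2) = Pow(Add(-178, Mul(I, Pow(413, Rational(1, 2)))), 2) ≈ Add(31271., Mul(-7234.8, I)))
Function('c')(P) = Mul(Pow(P, 2), Pow(Add(180, Mul(2, P)), -1)) (Function('c')(P) = Mul(Add(0, Pow(P, 2)), Pow(Add(180, Add(P, P)), -1)) = Mul(Pow(P, 2), Pow(Add(180, Mul(2, P)), -1)))
Mul(Function('c')(377), Pow(m, -1)) = Mul(Mul(Rational(1, 2), Pow(377, 2), Pow(Add(90, 377), -1)), Pow(Pow(Add(178, Mul(-1, I, Pow(413, Rational(1, 2)))), 2), -1)) = Mul(Mul(Rational(1, 2), 142129, Pow(467, -1)), Pow(Add(178, Mul(-1, I, Pow(413, Rational(1, 2)))), -2)) = Mul(Mul(Rational(1, 2), 142129, Rational(1, 467)), Pow(Add(178, Mul(-1, I, Pow(413, Rational(1, 2)))), -2)) = Mul(Rational(142129, 934), Pow(Add(178, Mul(-1, I, Pow(413, Rational(1, 2)))), -2))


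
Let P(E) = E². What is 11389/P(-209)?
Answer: 11389/43681 ≈ 0.26073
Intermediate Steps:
11389/P(-209) = 11389/((-209)²) = 11389/43681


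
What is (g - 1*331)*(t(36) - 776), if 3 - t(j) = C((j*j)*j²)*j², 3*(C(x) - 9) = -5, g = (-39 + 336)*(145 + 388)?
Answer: -1623457690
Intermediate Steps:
g = 158301 (g = 297*533 = 158301)
C(x) = 22/3 (C(x) = 9 + (⅓)*(-5) = 9 - 5/3 = 22/3)
t(j) = 3 - 22*j²/3
(g - 1*331)*(t(36) - 776) = (158301 - 1*331)*((3 - 22/3*36²) - 776) = (158301 - 331)*((3 - 22/3*1296) - 776) = 157970*((3 - 9504) - 776) = 157970*(-9501 - 776) = 157970*(-10277) = -1623457690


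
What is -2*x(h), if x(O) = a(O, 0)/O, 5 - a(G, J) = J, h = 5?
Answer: -2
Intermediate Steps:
a(G, J) = 5 - J
x(O) = 5/O (x(O) = (5 - 1*0)/O = (5 + 0)/O = 5/O)
-2*x(h) = -10/5 = -2*1 = -2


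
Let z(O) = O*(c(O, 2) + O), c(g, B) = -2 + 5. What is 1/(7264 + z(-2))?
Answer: 1/7262 ≈ 0.00013770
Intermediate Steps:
c(g, B) = 3
z(O) = O*(3 + O)
1/(7264 + z(-2)) = 1/(7264 - 2*(3 - 2)) = 1/(7264 - 2*1) = 1/(7264 - 2) = 1/7262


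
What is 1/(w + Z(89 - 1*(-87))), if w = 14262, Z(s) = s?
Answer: 1/14438 ≈ 6.9262e-5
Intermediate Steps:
1/(w + Z(89 - 1*(-87))) = 1/(14262 + (89 - 1*(-87))) = 1/(14262 + (89 + 87)) = 1/(14262 + 176) = 1/14438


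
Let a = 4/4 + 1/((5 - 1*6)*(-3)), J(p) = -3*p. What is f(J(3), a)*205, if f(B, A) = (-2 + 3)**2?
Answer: 205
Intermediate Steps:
a = 4/3 (a = 4*(1/4) + 1/((5 - 6)*(-3)) = 1 + 1/(-1*(-3)) = 1 + 1/3 = 4/3 ≈ 1.3333)
f(B, A) = 1 (f(B, A) = 1**2 = 1)
f(J(3), a)*205 = 1*205 = 205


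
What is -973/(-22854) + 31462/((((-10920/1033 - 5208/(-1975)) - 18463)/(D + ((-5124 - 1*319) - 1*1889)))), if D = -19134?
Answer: 38824394349020240053/861228722731494 ≈ 45080.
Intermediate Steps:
-973/(-22854) + 31462/((((-10920/1033 - 5208/(-1975)) - 18463)/(D + ((-5124 - 1*319) - 1*1889)))) = -973/(-22854) + 31462/((((-10920/1033 - 5208/(-1975)) - 18463)/(-19134 + ((-5124 - 1*319) - 1*1889)))) = -973*(-1/22854) + 31462/((((-10920*1/1033 - 5208*(-1/1975)) - 18463)/(-19134 + ((-5124 - 319) - 1889)))) = 973/22854 + 31462/((((-10920/1033 + 5208/1975) - 18463)/(-19134 + (-5443 - 1889)))) = 973/22854 + 31462/(((-16187136/2040175 - 18463)/(-19134 - 7332))) = 973/22854 + 31462/((-37683938161/2040175/(-26466))) = 973/22854 + 31462/((-37683938161/2040175*(-1/26466))) = 973/22854 + 31462/(37683938161/53995271550) = 973/22854 + 31462*(53995271550/37683938161) = 973/22854 + 1698799233506100/37683938161 = 38824394349020240053/861228722731494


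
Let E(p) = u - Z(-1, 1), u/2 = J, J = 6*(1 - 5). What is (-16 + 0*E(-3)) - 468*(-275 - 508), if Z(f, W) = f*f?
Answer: 366428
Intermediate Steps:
J = -24 (J = 6*(-4) = -24)
u = -48 (u = 2*(-24) = -48)
Z(f, W) = f²
E(p) = -49 (E(p) = -48 - 1*(-1)² = -48 - 1*1 = -48 - 1 = -49)
(-16 + 0*E(-3)) - 468*(-275 - 508) = (-16 + 0*(-49)) - 468*(-275 - 508) = (-16 + 0) - 468*(-783) = -16 + 366444 = 366428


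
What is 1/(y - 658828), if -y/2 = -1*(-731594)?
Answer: -1/2122016 ≈ -4.7125e-7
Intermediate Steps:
y = -1463188 (y = -(-2)*(-731594) = -2*731594 = -1463188)
1/(y - 658828) = 1/(-1463188 - 658828) = 1/(-2122016) = -1/2122016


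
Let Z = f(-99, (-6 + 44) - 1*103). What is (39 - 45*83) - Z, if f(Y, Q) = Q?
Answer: -3631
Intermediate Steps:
Z = -65 (Z = (-6 + 44) - 1*103 = 38 - 103 = -65)
(39 - 45*83) - Z = (39 - 45*83) - 1*(-65) = (39 - 3735) + 65 = -3696 + 65 = -3631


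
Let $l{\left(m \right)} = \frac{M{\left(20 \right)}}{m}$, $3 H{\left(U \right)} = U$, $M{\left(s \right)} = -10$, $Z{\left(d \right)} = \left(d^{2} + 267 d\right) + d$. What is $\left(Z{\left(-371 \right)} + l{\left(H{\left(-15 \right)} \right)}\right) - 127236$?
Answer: $-89021$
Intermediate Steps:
$Z{\left(d \right)} = d^{2} + 268 d$
$H{\left(U \right)} = \frac{U}{3}$
$l{\left(m \right)} = - \frac{10}{m}$
$\left(Z{\left(-371 \right)} + l{\left(H{\left(-15 \right)} \right)}\right) - 127236 = \left(- 371 \left(268 - 371\right) - \frac{10}{\frac{1}{3} \left(-15\right)}\right) - 127236 = \left(\left(-371\right) \left(-103\right) - \frac{10}{-5}\right) - 127236 = \left(38213 - -2\right) - 127236 = \left(38213 + 2\right) - 127236 = 38215 - 127236 = -89021$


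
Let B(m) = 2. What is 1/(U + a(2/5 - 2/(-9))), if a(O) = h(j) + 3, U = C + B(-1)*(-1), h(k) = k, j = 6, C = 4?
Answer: 1/11 ≈ 0.090909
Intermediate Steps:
U = 2 (U = 4 + 2*(-1) = 4 - 2 = 2)
a(O) = 9 (a(O) = 6 + 3 = 9)
1/(U + a(2/5 - 2/(-9))) = 1/(2 + 9) = 1/11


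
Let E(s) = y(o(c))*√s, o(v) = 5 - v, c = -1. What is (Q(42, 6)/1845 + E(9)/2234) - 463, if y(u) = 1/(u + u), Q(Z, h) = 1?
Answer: -7633433179/16486920 ≈ -463.00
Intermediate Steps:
y(u) = 1/(2*u)
E(s) = √s/12 (E(s) = (1/(2*(5 - 1*(-1))))*√s = (1/(2*(5 + 1)))*√s = ((½)/6)*√s = ((½)*(⅙))*√s = √s/12)
(Q(42, 6)/1845 + E(9)/2234) - 463 = (1/1845 + (√9/12)/2234) - 463 = (1*(1/1845) + ((1/12)*3)*(1/2234)) - 463 = (1/1845 + (¼)*(1/2234)) - 463 = (1/1845 + 1/8936) - 463 = 10781/16486920 - 463 = -7633433179/16486920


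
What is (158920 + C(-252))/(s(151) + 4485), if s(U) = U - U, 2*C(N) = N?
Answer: 158794/4485 ≈ 35.406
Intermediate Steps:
C(N) = N/2
s(U) = 0
(158920 + C(-252))/(s(151) + 4485) = (158920 + (½)*(-252))/(0 + 4485) = (158920 - 126)/4485 = 158794*(1/4485) = 158794/4485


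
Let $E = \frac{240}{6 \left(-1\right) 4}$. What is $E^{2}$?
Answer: $100$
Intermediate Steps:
$E = -10$ ($E = \frac{240}{\left(-6\right) 4} = \frac{240}{-24} = 240 \left(- \frac{1}{24}\right) = -10$)
$E^{2} = \left(-10\right)^{2} = 100$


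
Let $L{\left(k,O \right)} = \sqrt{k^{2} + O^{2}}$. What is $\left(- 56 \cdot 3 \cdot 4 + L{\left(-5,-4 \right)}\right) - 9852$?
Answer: $-10524 + \sqrt{41} \approx -10518.0$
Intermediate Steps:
$L{\left(k,O \right)} = \sqrt{O^{2} + k^{2}}$
$\left(- 56 \cdot 3 \cdot 4 + L{\left(-5,-4 \right)}\right) - 9852 = \left(- 56 \cdot 3 \cdot 4 + \sqrt{\left(-4\right)^{2} + \left(-5\right)^{2}}\right) - 9852 = \left(\left(-56\right) 12 + \sqrt{16 + 25}\right) - 9852 = \left(-672 + \sqrt{41}\right) - 9852 = -10524 + \sqrt{41}$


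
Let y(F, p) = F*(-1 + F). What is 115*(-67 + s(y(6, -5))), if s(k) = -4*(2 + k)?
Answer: -22425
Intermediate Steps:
s(k) = -8 - 4*k
115*(-67 + s(y(6, -5))) = 115*(-67 + (-8 - 24*(-1 + 6))) = 115*(-67 + (-8 - 24*5)) = 115*(-67 + (-8 - 4*30)) = 115*(-67 + (-8 - 120)) = 115*(-67 - 128) = 115*(-195) = -22425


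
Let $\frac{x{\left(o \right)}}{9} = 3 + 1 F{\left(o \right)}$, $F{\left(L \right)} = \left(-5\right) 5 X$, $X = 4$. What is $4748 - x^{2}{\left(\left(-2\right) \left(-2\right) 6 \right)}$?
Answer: $-757381$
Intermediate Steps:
$F{\left(L \right)} = -100$ ($F{\left(L \right)} = \left(-5\right) 5 \cdot 4 = \left(-25\right) 4 = -100$)
$x{\left(o \right)} = -873$ ($x{\left(o \right)} = 9 \left(3 + 1 \left(-100\right)\right) = 9 \left(3 - 100\right) = 9 \left(-97\right) = -873$)
$4748 - x^{2}{\left(\left(-2\right) \left(-2\right) 6 \right)} = 4748 - \left(-873\right)^{2} = 4748 - 762129 = -757381$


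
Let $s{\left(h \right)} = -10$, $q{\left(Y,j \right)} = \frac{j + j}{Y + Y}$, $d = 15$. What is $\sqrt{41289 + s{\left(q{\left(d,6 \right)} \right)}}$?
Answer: $\sqrt{41279} \approx 203.17$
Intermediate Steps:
$q{\left(Y,j \right)} = \frac{j}{Y}$ ($q{\left(Y,j \right)} = \frac{2 j}{2 Y} = 2 j \frac{1}{2 Y} = \frac{j}{Y}$)
$\sqrt{41289 + s{\left(q{\left(d,6 \right)} \right)}} = \sqrt{41289 - 10} = \sqrt{41279}$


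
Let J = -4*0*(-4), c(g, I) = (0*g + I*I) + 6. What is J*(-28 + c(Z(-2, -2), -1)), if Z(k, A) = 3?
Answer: 0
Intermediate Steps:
c(g, I) = 6 + I² (c(g, I) = (0 + I²) + 6 = I² + 6 = 6 + I²)
J = 0 (J = 0*(-4) = 0)
J*(-28 + c(Z(-2, -2), -1)) = 0*(-28 + (6 + (-1)²)) = 0*(-28 + (6 + 1)) = 0*(-28 + 7) = 0*(-21) = 0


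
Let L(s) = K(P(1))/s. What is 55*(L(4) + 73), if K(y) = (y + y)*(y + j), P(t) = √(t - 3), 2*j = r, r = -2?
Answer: 3960 - 55*I*√2/2 ≈ 3960.0 - 38.891*I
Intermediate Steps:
j = -1 (j = (½)*(-2) = -1)
P(t) = √(-3 + t)
K(y) = 2*y*(-1 + y) (K(y) = (y + y)*(y - 1) = (2*y)*(-1 + y) = 2*y*(-1 + y))
L(s) = 2*I*√2*(-1 + I*√2)/s (L(s) = (2*√(-3 + 1)*(-1 + √(-3 + 1)))/s = (2*√(-2)*(-1 + √(-2)))/s = (2*(I*√2)*(-1 + I*√2))/s = (2*I*√2*(-1 + I*√2))/s = 2*I*√2*(-1 + I*√2)/s)
55*(L(4) + 73) = 55*(2*(-2 - I*√2)/4 + 73) = 55*(2*(¼)*(-2 - I*√2) + 73) = 55*((-1 - I*√2/2) + 73) = 55*(72 - I*√2/2) = 3960 - 55*I*√2/2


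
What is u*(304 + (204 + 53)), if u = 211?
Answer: 118371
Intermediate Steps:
u*(304 + (204 + 53)) = 211*(304 + (204 + 53)) = 211*(304 + 257) = 211*561 = 118371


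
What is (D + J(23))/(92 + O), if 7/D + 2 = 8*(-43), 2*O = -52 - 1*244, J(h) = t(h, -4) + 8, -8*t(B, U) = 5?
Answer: -10179/77504 ≈ -0.13134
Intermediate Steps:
t(B, U) = -5/8 (t(B, U) = -⅛*5 = -5/8)
J(h) = 59/8 (J(h) = -5/8 + 8 = 59/8)
O = -148 (O = (-52 - 1*244)/2 = (-52 - 244)/2 = (½)*(-296) = -148)
D = -7/346 (D = 7/(-2 + 8*(-43)) = 7/(-2 - 344) = 7/(-346) = 7*(-1/346) = -7/346 ≈ -0.020231)
(D + J(23))/(92 + O) = (-7/346 + 59/8)/(92 - 148) = (10179/1384)/(-56) = (10179/1384)*(-1/56) = -10179/77504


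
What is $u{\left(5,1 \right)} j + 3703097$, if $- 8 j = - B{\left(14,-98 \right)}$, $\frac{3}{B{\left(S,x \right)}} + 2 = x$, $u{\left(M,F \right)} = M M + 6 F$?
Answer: $\frac{2962477507}{800} \approx 3.7031 \cdot 10^{6}$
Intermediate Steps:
$u{\left(M,F \right)} = M^{2} + 6 F$
$B{\left(S,x \right)} = \frac{3}{-2 + x}$
$j = - \frac{3}{800}$ ($j = - \frac{\left(-1\right) \frac{3}{-2 - 98}}{8} = - \frac{\left(-1\right) \frac{3}{-100}}{8} = - \frac{\left(-1\right) 3 \left(- \frac{1}{100}\right)}{8} = - \frac{\left(-1\right) \left(- \frac{3}{100}\right)}{8} = \left(- \frac{1}{8}\right) \frac{3}{100} = - \frac{3}{800} \approx -0.00375$)
$u{\left(5,1 \right)} j + 3703097 = \left(5^{2} + 6 \cdot 1\right) \left(- \frac{3}{800}\right) + 3703097 = \left(25 + 6\right) \left(- \frac{3}{800}\right) + 3703097 = 31 \left(- \frac{3}{800}\right) + 3703097 = - \frac{93}{800} + 3703097 = \frac{2962477507}{800}$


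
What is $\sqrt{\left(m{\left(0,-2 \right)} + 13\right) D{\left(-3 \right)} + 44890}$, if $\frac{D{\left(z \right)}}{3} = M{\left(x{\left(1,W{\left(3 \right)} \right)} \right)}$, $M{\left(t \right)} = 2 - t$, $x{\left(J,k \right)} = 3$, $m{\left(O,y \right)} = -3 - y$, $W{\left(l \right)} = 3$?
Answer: $\sqrt{44854} \approx 211.79$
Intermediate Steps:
$D{\left(z \right)} = -3$ ($D{\left(z \right)} = 3 \left(2 - 3\right) = 3 \left(-1\right) = -3$)
$\sqrt{\left(m{\left(0,-2 \right)} + 13\right) D{\left(-3 \right)} + 44890} = \sqrt{\left(\left(-3 - -2\right) + 13\right) \left(-3\right) + 44890} = \sqrt{\left(\left(-3 + 2\right) + 13\right) \left(-3\right) + 44890} = \sqrt{\left(-1 + 13\right) \left(-3\right) + 44890} = \sqrt{12 \left(-3\right) + 44890} = \sqrt{-36 + 44890} = \sqrt{44854}$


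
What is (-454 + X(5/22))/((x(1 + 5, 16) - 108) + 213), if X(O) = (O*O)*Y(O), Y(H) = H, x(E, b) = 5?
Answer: -4834067/1171280 ≈ -4.1272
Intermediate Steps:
X(O) = O**3 (X(O) = (O*O)*O = O**2*O = O**3)
(-454 + X(5/22))/((x(1 + 5, 16) - 108) + 213) = (-454 + (5/22)**3)/((5 - 108) + 213) = (-454 + (5*(1/22))**3)/(-103 + 213) = (-454 + (5/22)**3)/110 = (-454 + 125/10648)*(1/110) = -4834067/10648*1/110 = -4834067/1171280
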